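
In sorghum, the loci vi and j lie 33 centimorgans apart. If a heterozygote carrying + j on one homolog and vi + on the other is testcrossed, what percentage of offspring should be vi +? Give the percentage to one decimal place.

33.5%

A map distance of 33 centimorgans corresponds to a recombination frequency of 0.330.
The F1 is + j / vi +, so vi + is a parental gamete class with expected frequency (1 − r)/2 = 0.670/2 = 0.3350.
That is 0.3350 = 33.5% of the progeny.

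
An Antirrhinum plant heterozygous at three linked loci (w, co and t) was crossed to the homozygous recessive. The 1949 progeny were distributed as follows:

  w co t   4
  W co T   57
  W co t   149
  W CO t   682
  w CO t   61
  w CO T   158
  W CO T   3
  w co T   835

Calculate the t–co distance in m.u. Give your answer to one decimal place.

The two most frequent reciprocal classes, w co T and W CO t, are the parental types, so the F1 was w co T / W CO t.
The two rarest classes, w co t and W CO T, are the double crossovers. Comparing them with the parentals, only the t allele has switched, so t is the middle locus and the order is w – t – co.
Crossovers in the t–co interval produce the single-crossover classes w CO T and W co t (158 + 149 = 307) plus the double crossovers (7).
RF(t–co) = (307 + 7) / 1949 = 314/1949 = 0.1611 → 16.1 m.u.

16.1 m.u.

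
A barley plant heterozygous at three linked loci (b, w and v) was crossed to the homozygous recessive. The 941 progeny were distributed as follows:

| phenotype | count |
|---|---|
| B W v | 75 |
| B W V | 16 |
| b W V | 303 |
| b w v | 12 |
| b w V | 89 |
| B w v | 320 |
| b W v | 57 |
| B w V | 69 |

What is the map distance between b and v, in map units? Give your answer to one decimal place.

16.4 map units

The two most frequent reciprocal classes, B w v and b W V, are the parental types, so the F1 was B w v / b W V.
The two rarest classes, b w v and B W V, are the double crossovers. Comparing them with the parentals, only the b allele has switched, so b is the middle locus and the order is w – b – v.
Crossovers in the b–v interval produce the single-crossover classes B w V and b W v (69 + 57 = 126) plus the double crossovers (28).
RF(b–v) = (126 + 28) / 941 = 154/941 = 0.1637 → 16.4 map units.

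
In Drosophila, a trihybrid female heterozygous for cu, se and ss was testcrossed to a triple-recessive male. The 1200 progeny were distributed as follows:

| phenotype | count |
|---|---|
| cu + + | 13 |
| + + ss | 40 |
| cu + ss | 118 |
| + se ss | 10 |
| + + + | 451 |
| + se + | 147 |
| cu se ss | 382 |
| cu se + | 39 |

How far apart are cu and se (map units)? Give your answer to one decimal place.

24.0 map units

The two most frequent reciprocal classes, cu se ss and + + +, are the parental types, so the F1 was cu se ss / + + +.
The two rarest classes, + se ss and cu + +, are the double crossovers. Comparing them with the parentals, only the cu allele has switched, so cu is the middle locus and the order is se – cu – ss.
Crossovers in the se–cu interval produce the single-crossover classes cu + ss and + se + (118 + 147 = 265) plus the double crossovers (23).
RF(se–cu) = (265 + 23) / 1200 = 288/1200 = 0.2400 → 24.0 map units.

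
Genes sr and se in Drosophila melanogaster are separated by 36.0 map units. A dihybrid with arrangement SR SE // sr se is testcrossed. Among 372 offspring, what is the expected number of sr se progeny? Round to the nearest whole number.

119

A map distance of 36.0 map units corresponds to a recombination frequency of 0.360.
The F1 is SR SE / sr se, so sr se is a parental gamete class with expected frequency (1 − r)/2 = 0.640/2 = 0.3200.
Expected number = 0.3200 × 372 = 119.04 ≈ 119.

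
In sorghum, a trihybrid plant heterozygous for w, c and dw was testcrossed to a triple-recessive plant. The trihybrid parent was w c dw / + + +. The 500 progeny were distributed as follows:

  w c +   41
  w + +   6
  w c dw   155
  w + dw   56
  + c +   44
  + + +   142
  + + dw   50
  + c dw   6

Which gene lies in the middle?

w

The two rarest classes, + c dw and w + +, are the double crossovers. Comparing them with the parentals, only the w allele has switched, so w is the middle locus and the order is dw – w – c.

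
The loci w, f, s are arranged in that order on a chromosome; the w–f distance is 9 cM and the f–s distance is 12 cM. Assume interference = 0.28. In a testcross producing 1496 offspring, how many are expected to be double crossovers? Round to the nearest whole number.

Map distances give recombination frequencies of 0.090 and 0.120 for the two intervals.
With interference 0.28 (so coincidence = 0.72), expected double-crossover frequency = 0.090 × 0.120 × 0.72 = 0.00778.
Expected number = 0.00778 × 1496 = 11.63 ≈ 12.

12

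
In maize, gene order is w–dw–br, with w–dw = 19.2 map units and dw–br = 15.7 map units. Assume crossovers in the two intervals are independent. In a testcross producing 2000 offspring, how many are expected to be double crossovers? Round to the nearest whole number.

Map distances give recombination frequencies of 0.192 and 0.157 for the two intervals.
With no interference, expected double-crossover frequency = 0.192 × 0.157 = 0.03014.
Expected number = 0.03014 × 2000 = 60.29 ≈ 60.

60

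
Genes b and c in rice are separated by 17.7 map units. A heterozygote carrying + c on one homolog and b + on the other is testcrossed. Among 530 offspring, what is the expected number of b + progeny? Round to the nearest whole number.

218

A map distance of 17.7 map units corresponds to a recombination frequency of 0.177.
The F1 is + c / b +, so b + is a parental gamete class with expected frequency (1 − r)/2 = 0.823/2 = 0.4115.
Expected number = 0.4115 × 530 = 218.09 ≈ 218.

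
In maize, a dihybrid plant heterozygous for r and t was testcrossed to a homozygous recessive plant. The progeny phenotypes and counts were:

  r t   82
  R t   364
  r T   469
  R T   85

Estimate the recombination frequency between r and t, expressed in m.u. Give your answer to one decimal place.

The two most frequent classes, R t (364) and r T (469), are the parental types, so the F1 was R t / r T.
The recombinant classes are R T and r t: 85 + 82 = 167.
Recombination frequency = 167/1000 = 0.1670 ≈ 16.7%, i.e. 16.7 m.u.

16.7 m.u.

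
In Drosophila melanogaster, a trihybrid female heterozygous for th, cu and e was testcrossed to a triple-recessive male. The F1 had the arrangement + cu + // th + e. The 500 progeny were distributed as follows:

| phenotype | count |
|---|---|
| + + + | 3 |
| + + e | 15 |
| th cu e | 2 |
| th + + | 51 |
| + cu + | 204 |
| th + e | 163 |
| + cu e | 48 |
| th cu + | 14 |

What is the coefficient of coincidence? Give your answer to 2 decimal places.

0.71

The two rarest classes, + + + and th cu e, are the double crossovers. Comparing them with the parentals, only the cu allele has switched, so cu is the middle locus and the order is th – cu – e.
th–cu: (29 + 5)/500 = 0.0680; cu–e: (99 + 5)/500 = 0.2080.
Expected DCO frequency = 0.0680 × 0.2080 ≈ 0.01414; observed = 5/500 ≈ 0.01000.
Coefficient of coincidence = 0.01000/0.01414 ≈ 0.71.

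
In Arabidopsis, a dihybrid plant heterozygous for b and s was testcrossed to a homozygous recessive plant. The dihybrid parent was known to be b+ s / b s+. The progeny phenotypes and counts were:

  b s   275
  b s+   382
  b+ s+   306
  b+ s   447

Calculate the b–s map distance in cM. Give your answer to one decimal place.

41.2 cM

The recombinant classes are b+ s+ and b s: 306 + 275 = 581.
Recombination frequency = 581/1410 = 0.4121 ≈ 41.2%, i.e. 41.2 cM.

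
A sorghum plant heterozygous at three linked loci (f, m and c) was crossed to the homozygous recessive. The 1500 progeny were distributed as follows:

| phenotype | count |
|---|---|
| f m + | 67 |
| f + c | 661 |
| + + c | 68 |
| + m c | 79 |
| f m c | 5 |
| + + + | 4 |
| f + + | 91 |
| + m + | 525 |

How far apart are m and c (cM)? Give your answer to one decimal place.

The two most frequent reciprocal classes, + m + and f + c, are the parental types, so the F1 was + m + / f + c.
The two rarest classes, + + + and f m c, are the double crossovers. Comparing them with the parentals, only the m allele has switched, so m is the middle locus and the order is f – m – c.
Crossovers in the m–c interval produce the single-crossover classes + m c and f + + (79 + 91 = 170) plus the double crossovers (9).
RF(m–c) = (170 + 9) / 1500 = 179/1500 = 0.1193 → 11.9 cM.

11.9 cM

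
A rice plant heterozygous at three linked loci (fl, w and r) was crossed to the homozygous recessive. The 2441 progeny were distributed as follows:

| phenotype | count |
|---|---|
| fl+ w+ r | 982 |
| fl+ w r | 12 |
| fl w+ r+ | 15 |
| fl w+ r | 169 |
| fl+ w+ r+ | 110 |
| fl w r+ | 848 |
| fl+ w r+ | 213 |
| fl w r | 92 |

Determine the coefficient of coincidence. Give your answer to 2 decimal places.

0.70

The two most frequent reciprocal classes, fl w r+ and fl+ w+ r, are the parental types, so the F1 was fl w r+ / fl+ w+ r.
The two rarest classes, fl w+ r+ and fl+ w r, are the double crossovers. Comparing them with the parentals, only the w allele has switched, so w is the middle locus and the order is r – w – fl.
r–w: (202 + 27)/2441 = 0.0938; w–fl: (382 + 27)/2441 = 0.1676.
Expected DCO frequency = 0.0938 × 0.1676 ≈ 0.01572; observed = 27/2441 ≈ 0.01106.
Coefficient of coincidence = 0.01106/0.01572 ≈ 0.70.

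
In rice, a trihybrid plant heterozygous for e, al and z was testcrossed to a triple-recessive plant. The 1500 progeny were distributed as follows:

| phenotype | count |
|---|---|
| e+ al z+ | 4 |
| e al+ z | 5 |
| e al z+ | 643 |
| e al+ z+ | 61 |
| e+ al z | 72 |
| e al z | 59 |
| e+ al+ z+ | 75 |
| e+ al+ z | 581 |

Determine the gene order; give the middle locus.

e

The two most frequent reciprocal classes, e al z+ and e+ al+ z, are the parental types, so the F1 was e al z+ / e+ al+ z.
The two rarest classes, e+ al z+ and e al+ z, are the double crossovers. Comparing them with the parentals, only the e allele has switched, so e is the middle locus and the order is z – e – al.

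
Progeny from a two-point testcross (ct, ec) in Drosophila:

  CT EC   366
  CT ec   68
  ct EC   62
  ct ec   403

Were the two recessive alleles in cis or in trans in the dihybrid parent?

cis

The two most frequent classes are CT EC (366) and ct ec (403); these are the parental (non-recombinant) types.
So the F1 carried CT EC on one chromosome and ct ec on the other — the recessive alleles are on the same chromosome (cis / coupling).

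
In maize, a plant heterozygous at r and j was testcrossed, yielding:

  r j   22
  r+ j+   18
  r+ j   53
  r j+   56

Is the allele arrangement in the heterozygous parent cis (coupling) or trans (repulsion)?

The two most frequent classes are r+ j (53) and r j+ (56); these are the parental (non-recombinant) types.
So the F1 carried r+ j on one chromosome and r j+ on the other — the recessive alleles are on opposite chromosomes (trans / repulsion).

trans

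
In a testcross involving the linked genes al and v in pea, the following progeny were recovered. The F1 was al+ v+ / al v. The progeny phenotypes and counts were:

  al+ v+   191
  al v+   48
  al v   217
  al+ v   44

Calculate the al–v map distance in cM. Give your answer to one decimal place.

The recombinant classes are al+ v and al v+: 44 + 48 = 92.
Recombination frequency = 92/500 = 0.1840 ≈ 18.4%, i.e. 18.4 cM.

18.4 cM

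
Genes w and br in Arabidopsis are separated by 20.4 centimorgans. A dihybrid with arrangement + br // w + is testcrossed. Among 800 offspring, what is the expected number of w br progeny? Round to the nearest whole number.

82

A map distance of 20.4 centimorgans corresponds to a recombination frequency of 0.204.
The F1 is + br / w +, so w br is a recombinant gamete class with expected frequency r/2 = 0.204/2 = 0.1020.
Expected number = 0.1020 × 800 = 81.60 ≈ 82.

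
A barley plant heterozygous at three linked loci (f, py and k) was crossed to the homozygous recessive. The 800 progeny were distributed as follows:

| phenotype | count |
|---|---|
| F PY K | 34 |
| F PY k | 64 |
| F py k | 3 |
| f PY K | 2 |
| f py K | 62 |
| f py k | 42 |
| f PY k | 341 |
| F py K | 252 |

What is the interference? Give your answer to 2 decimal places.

0.62

The two most frequent reciprocal classes, F py K and f PY k, are the parental types, so the F1 was F py K / f PY k.
The two rarest classes, F py k and f PY K, are the double crossovers. Comparing them with the parentals, only the k allele has switched, so k is the middle locus and the order is py – k – f.
py–k: (76 + 5)/800 = 0.1013; k–f: (126 + 5)/800 = 0.1638.
Expected DCO frequency = 0.1013 × 0.1638 ≈ 0.01659; observed = 5/800 ≈ 0.00625.
Coefficient of coincidence = 0.00625/0.01659 ≈ 0.38; interference = 1 − 0.38 = 0.62.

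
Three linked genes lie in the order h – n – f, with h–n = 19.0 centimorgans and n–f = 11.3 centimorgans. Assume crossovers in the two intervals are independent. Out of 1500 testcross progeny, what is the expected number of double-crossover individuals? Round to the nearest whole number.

Map distances give recombination frequencies of 0.190 and 0.113 for the two intervals.
With no interference, expected double-crossover frequency = 0.190 × 0.113 = 0.02147.
Expected number = 0.02147 × 1500 = 32.20 ≈ 32.

32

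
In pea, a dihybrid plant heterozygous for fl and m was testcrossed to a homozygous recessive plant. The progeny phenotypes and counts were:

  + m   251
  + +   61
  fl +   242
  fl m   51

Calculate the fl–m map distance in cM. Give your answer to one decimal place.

18.5 cM

The two most frequent classes, + m (251) and fl + (242), are the parental types, so the F1 was + m / fl +.
The recombinant classes are + + and fl m: 61 + 51 = 112.
Recombination frequency = 112/605 = 0.1851 ≈ 18.5%, i.e. 18.5 cM.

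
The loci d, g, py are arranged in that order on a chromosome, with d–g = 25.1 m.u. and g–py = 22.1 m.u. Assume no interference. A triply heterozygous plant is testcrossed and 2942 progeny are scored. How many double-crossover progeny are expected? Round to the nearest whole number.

Map distances give recombination frequencies of 0.251 and 0.221 for the two intervals.
With no interference, expected double-crossover frequency = 0.251 × 0.221 = 0.05547.
Expected number = 0.05547 × 2942 = 163.20 ≈ 163.

163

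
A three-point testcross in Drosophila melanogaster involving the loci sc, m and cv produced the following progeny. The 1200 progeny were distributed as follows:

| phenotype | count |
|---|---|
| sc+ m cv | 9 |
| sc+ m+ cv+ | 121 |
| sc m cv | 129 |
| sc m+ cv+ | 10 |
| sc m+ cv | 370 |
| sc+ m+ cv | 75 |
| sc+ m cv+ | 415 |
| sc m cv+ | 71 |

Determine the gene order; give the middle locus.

cv

The two most frequent reciprocal classes, sc+ m cv+ and sc m+ cv, are the parental types, so the F1 was sc+ m cv+ / sc m+ cv.
The two rarest classes, sc+ m cv and sc m+ cv+, are the double crossovers. Comparing them with the parentals, only the cv allele has switched, so cv is the middle locus and the order is m – cv – sc.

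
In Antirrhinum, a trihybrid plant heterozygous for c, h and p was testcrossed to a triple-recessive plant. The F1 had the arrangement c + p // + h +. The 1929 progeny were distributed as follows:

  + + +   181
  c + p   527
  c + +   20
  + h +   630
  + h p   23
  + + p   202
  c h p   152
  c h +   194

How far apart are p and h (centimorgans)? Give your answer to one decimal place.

The two rarest classes, c + + and + h p, are the double crossovers. Comparing them with the parentals, only the p allele has switched, so p is the middle locus and the order is h – p – c.
Crossovers in the h–p interval produce the single-crossover classes c h p and + + + (152 + 181 = 333) plus the double crossovers (43).
RF(h–p) = (333 + 43) / 1929 = 376/1929 = 0.1949 → 19.5 centimorgans.

19.5 centimorgans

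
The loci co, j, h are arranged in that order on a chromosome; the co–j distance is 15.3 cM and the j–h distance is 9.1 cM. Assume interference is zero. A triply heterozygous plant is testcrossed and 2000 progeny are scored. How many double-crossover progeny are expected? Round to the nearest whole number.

28

Map distances give recombination frequencies of 0.153 and 0.091 for the two intervals.
With no interference, expected double-crossover frequency = 0.153 × 0.091 = 0.01392.
Expected number = 0.01392 × 2000 = 27.85 ≈ 28.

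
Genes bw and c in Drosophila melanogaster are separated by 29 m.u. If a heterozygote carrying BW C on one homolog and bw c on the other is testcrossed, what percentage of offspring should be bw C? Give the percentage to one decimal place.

A map distance of 29 m.u. corresponds to a recombination frequency of 0.290.
The F1 is BW C / bw c, so bw C is a recombinant gamete class with expected frequency r/2 = 0.290/2 = 0.1450.
That is 0.1450 = 14.5% of the progeny.

14.5%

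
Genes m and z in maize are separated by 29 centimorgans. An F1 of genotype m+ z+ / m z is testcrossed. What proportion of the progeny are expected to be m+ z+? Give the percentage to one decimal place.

A map distance of 29 centimorgans corresponds to a recombination frequency of 0.290.
The F1 is m+ z+ / m z, so m+ z+ is a parental gamete class with expected frequency (1 − r)/2 = 0.710/2 = 0.3550.
That is 0.3550 = 35.5% of the progeny.

35.5%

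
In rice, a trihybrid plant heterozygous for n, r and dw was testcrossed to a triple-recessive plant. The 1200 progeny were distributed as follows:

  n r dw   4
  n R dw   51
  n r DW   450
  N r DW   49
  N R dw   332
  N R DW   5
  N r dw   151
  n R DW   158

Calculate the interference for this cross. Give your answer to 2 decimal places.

0.69

The two most frequent reciprocal classes, n r DW and N R dw, are the parental types, so the F1 was n r DW / N R dw.
The two rarest classes, n r dw and N R DW, are the double crossovers. Comparing them with the parentals, only the dw allele has switched, so dw is the middle locus and the order is n – dw – r.
n–dw: (100 + 9)/1200 = 0.0908; dw–r: (309 + 9)/1200 = 0.2650.
Expected DCO frequency = 0.0908 × 0.2650 ≈ 0.02406; observed = 9/1200 ≈ 0.00750.
Coefficient of coincidence = 0.00750/0.02406 ≈ 0.31; interference = 1 − 0.31 = 0.69.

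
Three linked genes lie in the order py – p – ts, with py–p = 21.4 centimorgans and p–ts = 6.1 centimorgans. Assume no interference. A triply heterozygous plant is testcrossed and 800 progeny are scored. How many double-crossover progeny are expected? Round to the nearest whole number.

10

Map distances give recombination frequencies of 0.214 and 0.061 for the two intervals.
With no interference, expected double-crossover frequency = 0.214 × 0.061 = 0.01305.
Expected number = 0.01305 × 800 = 10.44 ≈ 10.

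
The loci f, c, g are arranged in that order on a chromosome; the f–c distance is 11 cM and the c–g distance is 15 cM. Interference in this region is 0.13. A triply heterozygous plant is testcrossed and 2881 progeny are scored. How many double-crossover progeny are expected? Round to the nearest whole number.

Map distances give recombination frequencies of 0.110 and 0.150 for the two intervals.
With interference 0.13 (so coincidence = 0.87), expected double-crossover frequency = 0.110 × 0.150 × 0.87 = 0.01436.
Expected number = 0.01436 × 2881 = 41.36 ≈ 41.

41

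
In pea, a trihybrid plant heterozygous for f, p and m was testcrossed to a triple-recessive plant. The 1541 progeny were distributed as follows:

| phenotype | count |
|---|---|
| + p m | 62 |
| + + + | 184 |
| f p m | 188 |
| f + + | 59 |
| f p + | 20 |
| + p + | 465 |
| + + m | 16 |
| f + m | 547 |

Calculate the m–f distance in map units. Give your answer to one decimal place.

10.2 map units

The two most frequent reciprocal classes, f + m and + p +, are the parental types, so the F1 was f + m / + p +.
The two rarest classes, + + m and f p +, are the double crossovers. Comparing them with the parentals, only the f allele has switched, so f is the middle locus and the order is m – f – p.
Crossovers in the m–f interval produce the single-crossover classes f + + and + p m (59 + 62 = 121) plus the double crossovers (36).
RF(m–f) = (121 + 36) / 1541 = 157/1541 = 0.1019 → 10.2 map units.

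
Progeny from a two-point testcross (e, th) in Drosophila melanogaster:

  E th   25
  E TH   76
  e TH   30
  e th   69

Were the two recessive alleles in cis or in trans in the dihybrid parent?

cis

The two most frequent classes are E TH (76) and e th (69); these are the parental (non-recombinant) types.
So the F1 carried E TH on one chromosome and e th on the other — the recessive alleles are on the same chromosome (cis / coupling).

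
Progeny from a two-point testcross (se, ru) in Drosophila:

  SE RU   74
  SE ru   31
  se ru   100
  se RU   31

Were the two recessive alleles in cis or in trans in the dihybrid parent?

cis

The two most frequent classes are SE RU (74) and se ru (100); these are the parental (non-recombinant) types.
So the F1 carried SE RU on one chromosome and se ru on the other — the recessive alleles are on the same chromosome (cis / coupling).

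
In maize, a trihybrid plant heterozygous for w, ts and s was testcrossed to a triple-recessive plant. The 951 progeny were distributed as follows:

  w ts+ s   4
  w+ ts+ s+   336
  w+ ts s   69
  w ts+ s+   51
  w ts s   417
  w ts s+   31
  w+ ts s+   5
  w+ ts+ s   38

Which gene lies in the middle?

ts

The two most frequent reciprocal classes, w+ ts+ s+ and w ts s, are the parental types, so the F1 was w+ ts+ s+ / w ts s.
The two rarest classes, w+ ts s+ and w ts+ s, are the double crossovers. Comparing them with the parentals, only the ts allele has switched, so ts is the middle locus and the order is w – ts – s.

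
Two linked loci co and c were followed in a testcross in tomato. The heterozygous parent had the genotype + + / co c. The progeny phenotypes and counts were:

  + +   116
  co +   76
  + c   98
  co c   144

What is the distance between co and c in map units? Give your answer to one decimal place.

The recombinant classes are + c and co +: 98 + 76 = 174.
Recombination frequency = 174/434 = 0.4009 ≈ 40.1%, i.e. 40.1 map units.

40.1 map units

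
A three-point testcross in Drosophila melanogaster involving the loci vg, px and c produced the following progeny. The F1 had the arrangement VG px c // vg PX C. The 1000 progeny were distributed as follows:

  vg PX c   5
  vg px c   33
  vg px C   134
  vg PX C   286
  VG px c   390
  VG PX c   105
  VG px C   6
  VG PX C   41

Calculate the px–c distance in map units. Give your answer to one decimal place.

25.0 map units

The two rarest classes, VG px C and vg PX c, are the double crossovers. Comparing them with the parentals, only the c allele has switched, so c is the middle locus and the order is px – c – vg.
Crossovers in the px–c interval produce the single-crossover classes VG PX c and vg px C (105 + 134 = 239) plus the double crossovers (11).
RF(px–c) = (239 + 11) / 1000 = 250/1000 = 0.2500 → 25.0 map units.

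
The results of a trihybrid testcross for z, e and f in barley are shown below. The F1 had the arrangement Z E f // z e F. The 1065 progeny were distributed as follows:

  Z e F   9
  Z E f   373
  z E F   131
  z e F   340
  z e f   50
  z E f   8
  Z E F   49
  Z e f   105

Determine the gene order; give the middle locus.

The two rarest classes, z E f and Z e F, are the double crossovers. Comparing them with the parentals, only the z allele has switched, so z is the middle locus and the order is f – z – e.

z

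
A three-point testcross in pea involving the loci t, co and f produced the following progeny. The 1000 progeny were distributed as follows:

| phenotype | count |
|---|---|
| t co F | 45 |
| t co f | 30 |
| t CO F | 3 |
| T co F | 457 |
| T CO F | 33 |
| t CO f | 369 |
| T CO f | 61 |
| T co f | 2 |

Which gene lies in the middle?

The two most frequent reciprocal classes, T co F and t CO f, are the parental types, so the F1 was T co F / t CO f.
The two rarest classes, T co f and t CO F, are the double crossovers. Comparing them with the parentals, only the f allele has switched, so f is the middle locus and the order is co – f – t.

f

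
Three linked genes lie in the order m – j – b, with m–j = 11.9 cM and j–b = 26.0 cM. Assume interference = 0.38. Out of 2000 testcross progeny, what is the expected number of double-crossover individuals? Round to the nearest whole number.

Map distances give recombination frequencies of 0.119 and 0.260 for the two intervals.
With interference 0.38 (so coincidence = 0.62), expected double-crossover frequency = 0.119 × 0.260 × 0.62 = 0.01918.
Expected number = 0.01918 × 2000 = 38.37 ≈ 38.

38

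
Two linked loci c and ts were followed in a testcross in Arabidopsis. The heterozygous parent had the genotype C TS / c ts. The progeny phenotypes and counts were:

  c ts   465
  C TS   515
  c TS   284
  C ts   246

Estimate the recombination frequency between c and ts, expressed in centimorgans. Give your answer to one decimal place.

The recombinant classes are C ts and c TS: 246 + 284 = 530.
Recombination frequency = 530/1510 = 0.3510 ≈ 35.1%, i.e. 35.1 centimorgans.

35.1 centimorgans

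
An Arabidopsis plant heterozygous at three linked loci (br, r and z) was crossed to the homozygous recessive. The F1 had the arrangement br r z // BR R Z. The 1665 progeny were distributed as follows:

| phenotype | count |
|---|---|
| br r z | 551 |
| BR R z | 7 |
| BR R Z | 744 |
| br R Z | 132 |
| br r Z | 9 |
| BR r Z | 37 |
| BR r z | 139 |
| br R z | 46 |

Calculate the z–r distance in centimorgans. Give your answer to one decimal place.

The two rarest classes, br r Z and BR R z, are the double crossovers. Comparing them with the parentals, only the z allele has switched, so z is the middle locus and the order is br – z – r.
Crossovers in the z–r interval produce the single-crossover classes br R z and BR r Z (46 + 37 = 83) plus the double crossovers (16).
RF(z–r) = (83 + 16) / 1665 = 99/1665 = 0.0595 → 5.9 centimorgans.

5.9 centimorgans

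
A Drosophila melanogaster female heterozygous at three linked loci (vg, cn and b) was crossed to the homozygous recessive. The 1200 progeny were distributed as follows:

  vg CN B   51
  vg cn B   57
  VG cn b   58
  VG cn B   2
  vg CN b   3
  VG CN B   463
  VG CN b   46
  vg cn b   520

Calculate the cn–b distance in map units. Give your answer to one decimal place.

The two most frequent reciprocal classes, VG CN B and vg cn b, are the parental types, so the F1 was VG CN B / vg cn b.
The two rarest classes, VG cn B and vg CN b, are the double crossovers. Comparing them with the parentals, only the cn allele has switched, so cn is the middle locus and the order is b – cn – vg.
Crossovers in the b–cn interval produce the single-crossover classes VG CN b and vg cn B (46 + 57 = 103) plus the double crossovers (5).
RF(b–cn) = (103 + 5) / 1200 = 108/1200 = 0.0900 → 9.0 map units.

9.0 map units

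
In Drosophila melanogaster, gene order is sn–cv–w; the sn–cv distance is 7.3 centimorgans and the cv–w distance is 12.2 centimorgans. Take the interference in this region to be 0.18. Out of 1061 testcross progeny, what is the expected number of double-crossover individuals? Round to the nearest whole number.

Map distances give recombination frequencies of 0.073 and 0.122 for the two intervals.
With interference 0.18 (so coincidence = 0.82), expected double-crossover frequency = 0.073 × 0.122 × 0.82 = 0.00730.
Expected number = 0.00730 × 1061 = 7.75 ≈ 8.

8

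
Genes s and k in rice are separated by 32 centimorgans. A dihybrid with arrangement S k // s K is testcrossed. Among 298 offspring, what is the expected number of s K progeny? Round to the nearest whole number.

101

A map distance of 32 centimorgans corresponds to a recombination frequency of 0.320.
The F1 is S k / s K, so s K is a parental gamete class with expected frequency (1 − r)/2 = 0.680/2 = 0.3400.
Expected number = 0.3400 × 298 = 101.32 ≈ 101.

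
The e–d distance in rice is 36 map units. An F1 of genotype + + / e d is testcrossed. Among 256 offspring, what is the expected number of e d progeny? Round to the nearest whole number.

A map distance of 36 map units corresponds to a recombination frequency of 0.360.
The F1 is + + / e d, so e d is a parental gamete class with expected frequency (1 − r)/2 = 0.640/2 = 0.3200.
Expected number = 0.3200 × 256 = 81.92 ≈ 82.

82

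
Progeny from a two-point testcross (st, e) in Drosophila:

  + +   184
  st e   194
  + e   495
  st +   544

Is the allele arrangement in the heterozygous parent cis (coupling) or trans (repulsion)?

trans

The two most frequent classes are + e (495) and st + (544); these are the parental (non-recombinant) types.
So the F1 carried + e on one chromosome and st + on the other — the recessive alleles are on opposite chromosomes (trans / repulsion).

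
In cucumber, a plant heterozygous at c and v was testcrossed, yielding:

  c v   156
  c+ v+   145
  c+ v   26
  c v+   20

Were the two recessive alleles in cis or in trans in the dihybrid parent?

cis

The two most frequent classes are c+ v+ (145) and c v (156); these are the parental (non-recombinant) types.
So the F1 carried c+ v+ on one chromosome and c v on the other — the recessive alleles are on the same chromosome (cis / coupling).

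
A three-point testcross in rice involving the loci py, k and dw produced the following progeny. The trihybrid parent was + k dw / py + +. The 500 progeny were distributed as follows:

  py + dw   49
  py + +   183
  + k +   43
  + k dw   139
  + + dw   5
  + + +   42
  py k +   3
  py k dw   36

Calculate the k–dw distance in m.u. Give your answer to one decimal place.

20.0 m.u.

The two rarest classes, + + dw and py k +, are the double crossovers. Comparing them with the parentals, only the k allele has switched, so k is the middle locus and the order is dw – k – py.
Crossovers in the dw–k interval produce the single-crossover classes + k + and py + dw (43 + 49 = 92) plus the double crossovers (8).
RF(dw–k) = (92 + 8) / 500 = 100/500 = 0.2000 → 20.0 m.u.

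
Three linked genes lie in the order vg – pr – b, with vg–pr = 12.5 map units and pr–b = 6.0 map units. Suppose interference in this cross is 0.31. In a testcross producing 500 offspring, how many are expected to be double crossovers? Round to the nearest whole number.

Map distances give recombination frequencies of 0.125 and 0.060 for the two intervals.
With interference 0.31 (so coincidence = 0.69), expected double-crossover frequency = 0.125 × 0.060 × 0.69 = 0.00517.
Expected number = 0.00517 × 500 = 2.59 ≈ 3.

3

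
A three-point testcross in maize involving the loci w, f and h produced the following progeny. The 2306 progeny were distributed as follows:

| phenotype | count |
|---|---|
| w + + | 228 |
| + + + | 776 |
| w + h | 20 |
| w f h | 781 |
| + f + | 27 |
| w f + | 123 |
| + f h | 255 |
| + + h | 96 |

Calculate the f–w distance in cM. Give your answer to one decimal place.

The two most frequent reciprocal classes, w f h and + + +, are the parental types, so the F1 was w f h / + + +.
The two rarest classes, w + h and + f +, are the double crossovers. Comparing them with the parentals, only the f allele has switched, so f is the middle locus and the order is h – f – w.
Crossovers in the f–w interval produce the single-crossover classes + f h and w + + (255 + 228 = 483) plus the double crossovers (47).
RF(f–w) = (483 + 47) / 2306 = 530/2306 = 0.2298 → 23.0 cM.

23.0 cM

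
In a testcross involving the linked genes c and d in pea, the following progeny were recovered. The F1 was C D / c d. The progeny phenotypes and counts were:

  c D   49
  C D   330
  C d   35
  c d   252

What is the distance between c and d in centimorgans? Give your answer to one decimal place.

12.6 centimorgans

The recombinant classes are C d and c D: 35 + 49 = 84.
Recombination frequency = 84/666 = 0.1261 ≈ 12.6%, i.e. 12.6 centimorgans.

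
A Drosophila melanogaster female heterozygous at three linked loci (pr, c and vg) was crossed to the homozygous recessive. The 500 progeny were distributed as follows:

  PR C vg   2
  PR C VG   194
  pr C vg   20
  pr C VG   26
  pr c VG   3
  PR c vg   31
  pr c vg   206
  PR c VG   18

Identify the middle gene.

The two most frequent reciprocal classes, PR C VG and pr c vg, are the parental types, so the F1 was PR C VG / pr c vg.
The two rarest classes, PR C vg and pr c VG, are the double crossovers. Comparing them with the parentals, only the vg allele has switched, so vg is the middle locus and the order is pr – vg – c.

vg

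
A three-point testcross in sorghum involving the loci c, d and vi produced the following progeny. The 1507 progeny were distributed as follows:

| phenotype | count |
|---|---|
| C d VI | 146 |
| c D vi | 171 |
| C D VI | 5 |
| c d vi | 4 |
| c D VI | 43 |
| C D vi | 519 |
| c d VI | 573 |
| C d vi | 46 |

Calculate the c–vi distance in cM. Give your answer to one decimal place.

The two most frequent reciprocal classes, C D vi and c d VI, are the parental types, so the F1 was C D vi / c d VI.
The two rarest classes, C D VI and c d vi, are the double crossovers. Comparing them with the parentals, only the vi allele has switched, so vi is the middle locus and the order is d – vi – c.
Crossovers in the vi–c interval produce the single-crossover classes c D vi and C d VI (171 + 146 = 317) plus the double crossovers (9).
RF(vi–c) = (317 + 9) / 1507 = 326/1507 = 0.2163 → 21.6 cM.

21.6 cM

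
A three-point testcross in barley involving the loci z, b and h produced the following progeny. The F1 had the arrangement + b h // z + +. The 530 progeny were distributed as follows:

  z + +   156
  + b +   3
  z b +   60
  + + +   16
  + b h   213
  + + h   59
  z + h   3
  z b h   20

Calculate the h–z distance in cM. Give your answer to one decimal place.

The two rarest classes, + b + and z + h, are the double crossovers. Comparing them with the parentals, only the h allele has switched, so h is the middle locus and the order is b – h – z.
Crossovers in the h–z interval produce the single-crossover classes z b h and + + + (20 + 16 = 36) plus the double crossovers (6).
RF(h–z) = (36 + 6) / 530 = 42/530 = 0.0792 → 7.9 cM.

7.9 cM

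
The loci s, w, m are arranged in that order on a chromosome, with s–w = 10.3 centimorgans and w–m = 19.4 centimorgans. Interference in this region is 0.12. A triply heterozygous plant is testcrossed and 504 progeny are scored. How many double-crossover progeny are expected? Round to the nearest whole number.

9

Map distances give recombination frequencies of 0.103 and 0.194 for the two intervals.
With interference 0.12 (so coincidence = 0.88), expected double-crossover frequency = 0.103 × 0.194 × 0.88 = 0.01758.
Expected number = 0.01758 × 504 = 8.86 ≈ 9.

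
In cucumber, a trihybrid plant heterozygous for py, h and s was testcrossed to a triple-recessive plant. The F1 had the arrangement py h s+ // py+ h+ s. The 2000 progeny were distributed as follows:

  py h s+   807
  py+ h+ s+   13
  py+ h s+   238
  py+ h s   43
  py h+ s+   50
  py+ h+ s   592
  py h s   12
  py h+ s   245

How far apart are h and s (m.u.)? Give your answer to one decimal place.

The two rarest classes, py h s and py+ h+ s+, are the double crossovers. Comparing them with the parentals, only the s allele has switched, so s is the middle locus and the order is py – s – h.
Crossovers in the s–h interval produce the single-crossover classes py h+ s+ and py+ h s (50 + 43 = 93) plus the double crossovers (25).
RF(s–h) = (93 + 25) / 2000 = 118/2000 = 0.0590 → 5.9 m.u.

5.9 m.u.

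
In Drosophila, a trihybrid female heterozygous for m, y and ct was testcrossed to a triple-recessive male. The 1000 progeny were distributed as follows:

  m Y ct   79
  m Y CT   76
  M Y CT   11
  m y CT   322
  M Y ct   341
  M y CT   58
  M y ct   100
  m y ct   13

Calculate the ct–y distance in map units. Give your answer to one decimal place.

20.0 map units

The two most frequent reciprocal classes, m y CT and M Y ct, are the parental types, so the F1 was m y CT / M Y ct.
The two rarest classes, m y ct and M Y CT, are the double crossovers. Comparing them with the parentals, only the ct allele has switched, so ct is the middle locus and the order is m – ct – y.
Crossovers in the ct–y interval produce the single-crossover classes m Y CT and M y ct (76 + 100 = 176) plus the double crossovers (24).
RF(ct–y) = (176 + 24) / 1000 = 200/1000 = 0.2000 → 20.0 map units.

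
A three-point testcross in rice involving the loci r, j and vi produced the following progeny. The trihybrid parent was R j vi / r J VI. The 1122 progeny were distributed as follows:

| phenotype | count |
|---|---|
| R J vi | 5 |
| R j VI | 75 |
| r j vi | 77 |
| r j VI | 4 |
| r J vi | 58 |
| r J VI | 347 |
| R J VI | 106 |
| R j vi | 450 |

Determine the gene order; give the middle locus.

The two rarest classes, R J vi and r j VI, are the double crossovers. Comparing them with the parentals, only the j allele has switched, so j is the middle locus and the order is r – j – vi.

j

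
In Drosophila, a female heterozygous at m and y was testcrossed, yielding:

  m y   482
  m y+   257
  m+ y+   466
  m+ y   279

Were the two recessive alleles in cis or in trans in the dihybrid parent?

The two most frequent classes are m+ y+ (466) and m y (482); these are the parental (non-recombinant) types.
So the F1 carried m+ y+ on one chromosome and m y on the other — the recessive alleles are on the same chromosome (cis / coupling).

cis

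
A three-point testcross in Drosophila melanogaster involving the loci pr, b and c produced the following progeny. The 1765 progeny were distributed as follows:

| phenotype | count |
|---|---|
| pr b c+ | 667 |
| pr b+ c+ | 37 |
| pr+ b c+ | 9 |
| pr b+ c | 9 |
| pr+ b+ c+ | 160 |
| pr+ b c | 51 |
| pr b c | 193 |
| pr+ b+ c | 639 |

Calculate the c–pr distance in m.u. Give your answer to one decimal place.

21.0 m.u.

The two most frequent reciprocal classes, pr b c+ and pr+ b+ c, are the parental types, so the F1 was pr b c+ / pr+ b+ c.
The two rarest classes, pr+ b c+ and pr b+ c, are the double crossovers. Comparing them with the parentals, only the pr allele has switched, so pr is the middle locus and the order is c – pr – b.
Crossovers in the c–pr interval produce the single-crossover classes pr b c and pr+ b+ c+ (193 + 160 = 353) plus the double crossovers (18).
RF(c–pr) = (353 + 18) / 1765 = 371/1765 = 0.2102 → 21.0 m.u.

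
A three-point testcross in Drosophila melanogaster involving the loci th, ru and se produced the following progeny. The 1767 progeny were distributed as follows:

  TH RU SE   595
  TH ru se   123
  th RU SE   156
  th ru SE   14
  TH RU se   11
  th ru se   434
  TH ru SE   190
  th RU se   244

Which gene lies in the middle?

The two most frequent reciprocal classes, th ru se and TH RU SE, are the parental types, so the F1 was th ru se / TH RU SE.
The two rarest classes, th ru SE and TH RU se, are the double crossovers. Comparing them with the parentals, only the se allele has switched, so se is the middle locus and the order is ru – se – th.

se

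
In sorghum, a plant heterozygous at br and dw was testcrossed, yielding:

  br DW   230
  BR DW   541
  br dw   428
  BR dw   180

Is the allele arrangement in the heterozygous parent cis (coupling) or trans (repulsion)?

cis

The two most frequent classes are BR DW (541) and br dw (428); these are the parental (non-recombinant) types.
So the F1 carried BR DW on one chromosome and br dw on the other — the recessive alleles are on the same chromosome (cis / coupling).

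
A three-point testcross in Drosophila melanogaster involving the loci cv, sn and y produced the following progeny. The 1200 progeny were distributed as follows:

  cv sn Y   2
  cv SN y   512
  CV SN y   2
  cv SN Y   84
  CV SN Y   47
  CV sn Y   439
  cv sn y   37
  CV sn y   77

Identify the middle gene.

The two most frequent reciprocal classes, CV sn Y and cv SN y, are the parental types, so the F1 was CV sn Y / cv SN y.
The two rarest classes, cv sn Y and CV SN y, are the double crossovers. Comparing them with the parentals, only the cv allele has switched, so cv is the middle locus and the order is sn – cv – y.

cv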